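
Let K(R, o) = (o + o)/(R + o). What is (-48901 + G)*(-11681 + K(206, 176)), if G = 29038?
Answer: 44312267385/191 ≈ 2.3200e+8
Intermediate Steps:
K(R, o) = 2*o/(R + o) (K(R, o) = (2*o)/(R + o) = 2*o/(R + o))
(-48901 + G)*(-11681 + K(206, 176)) = (-48901 + 29038)*(-11681 + 2*176/(206 + 176)) = -19863*(-11681 + 2*176/382) = -19863*(-11681 + 2*176*(1/382)) = -19863*(-11681 + 176/191) = -19863*(-2230895/191) = 44312267385/191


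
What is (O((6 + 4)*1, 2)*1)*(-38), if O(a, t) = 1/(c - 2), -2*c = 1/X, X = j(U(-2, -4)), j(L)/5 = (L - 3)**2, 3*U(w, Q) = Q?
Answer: 64220/3389 ≈ 18.950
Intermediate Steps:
U(w, Q) = Q/3
j(L) = 5*(-3 + L)**2 (j(L) = 5*(L - 3)**2 = 5*(-3 + L)**2)
X = 845/9 (X = 5*(-3 + (1/3)*(-4))**2 = 5*(-3 - 4/3)**2 = 5*(-13/3)**2 = 5*(169/9) = 845/9 ≈ 93.889)
c = -9/1690 (c = -1/(2*845/9) = -1/2*9/845 = -9/1690 ≈ -0.0053254)
O(a, t) = -1690/3389 (O(a, t) = 1/(-9/1690 - 2) = 1/(-3389/1690) = -1690/3389)
(O((6 + 4)*1, 2)*1)*(-38) = -1690/3389*1*(-38) = -1690/3389*(-38) = 64220/3389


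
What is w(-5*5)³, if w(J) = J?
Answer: -15625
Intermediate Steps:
w(-5*5)³ = (-5*5)³ = (-25)³ = -15625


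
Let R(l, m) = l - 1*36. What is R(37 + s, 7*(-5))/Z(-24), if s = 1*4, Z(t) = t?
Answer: -5/24 ≈ -0.20833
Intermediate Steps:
s = 4
R(l, m) = -36 + l (R(l, m) = l - 36 = -36 + l)
R(37 + s, 7*(-5))/Z(-24) = (-36 + (37 + 4))/(-24) = (-36 + 41)*(-1/24) = 5*(-1/24) = -5/24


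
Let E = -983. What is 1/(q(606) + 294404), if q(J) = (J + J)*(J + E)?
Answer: -1/162520 ≈ -6.1531e-6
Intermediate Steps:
q(J) = 2*J*(-983 + J) (q(J) = (J + J)*(J - 983) = (2*J)*(-983 + J) = 2*J*(-983 + J))
1/(q(606) + 294404) = 1/(2*606*(-983 + 606) + 294404) = 1/(2*606*(-377) + 294404) = 1/(-456924 + 294404) = 1/(-162520) = -1/162520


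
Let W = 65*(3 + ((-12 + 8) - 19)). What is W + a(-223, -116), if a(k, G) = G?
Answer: -1416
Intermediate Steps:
W = -1300 (W = 65*(3 + (-4 - 19)) = 65*(3 - 23) = 65*(-20) = -1300)
W + a(-223, -116) = -1300 - 116 = -1416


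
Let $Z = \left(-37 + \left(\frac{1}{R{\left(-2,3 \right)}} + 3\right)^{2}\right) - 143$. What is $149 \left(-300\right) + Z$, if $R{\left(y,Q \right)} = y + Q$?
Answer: $-44864$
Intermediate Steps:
$R{\left(y,Q \right)} = Q + y$
$Z = -164$ ($Z = \left(-37 + \left(\frac{1}{3 - 2} + 3\right)^{2}\right) - 143 = \left(-37 + \left(1^{-1} + 3\right)^{2}\right) - 143 = \left(-37 + \left(1 + 3\right)^{2}\right) - 143 = \left(-37 + 4^{2}\right) - 143 = \left(-37 + 16\right) - 143 = -21 - 143 = -164$)
$149 \left(-300\right) + Z = 149 \left(-300\right) - 164 = -44700 - 164 = -44864$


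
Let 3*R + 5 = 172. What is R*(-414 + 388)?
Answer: -4342/3 ≈ -1447.3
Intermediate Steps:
R = 167/3 (R = -5/3 + (1/3)*172 = -5/3 + 172/3 = 167/3 ≈ 55.667)
R*(-414 + 388) = 167*(-414 + 388)/3 = (167/3)*(-26) = -4342/3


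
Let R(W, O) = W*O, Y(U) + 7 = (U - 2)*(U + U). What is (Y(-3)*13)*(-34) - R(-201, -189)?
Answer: -48155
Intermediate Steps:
Y(U) = -7 + 2*U*(-2 + U) (Y(U) = -7 + (U - 2)*(U + U) = -7 + (-2 + U)*(2*U) = -7 + 2*U*(-2 + U))
R(W, O) = O*W
(Y(-3)*13)*(-34) - R(-201, -189) = ((-7 - 4*(-3) + 2*(-3)**2)*13)*(-34) - (-189)*(-201) = ((-7 + 12 + 2*9)*13)*(-34) - 1*37989 = ((-7 + 12 + 18)*13)*(-34) - 37989 = (23*13)*(-34) - 37989 = 299*(-34) - 37989 = -10166 - 37989 = -48155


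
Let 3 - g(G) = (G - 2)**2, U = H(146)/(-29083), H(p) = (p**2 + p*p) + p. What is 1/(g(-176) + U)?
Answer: -29083/921421301 ≈ -3.1563e-5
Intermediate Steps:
H(p) = p + 2*p**2 (H(p) = (p**2 + p**2) + p = 2*p**2 + p = p + 2*p**2)
U = -42778/29083 (U = (146*(1 + 2*146))/(-29083) = (146*(1 + 292))*(-1/29083) = (146*293)*(-1/29083) = 42778*(-1/29083) = -42778/29083 ≈ -1.4709)
g(G) = 3 - (-2 + G)**2 (g(G) = 3 - (G - 2)**2 = 3 - (-2 + G)**2)
1/(g(-176) + U) = 1/((3 - (-2 - 176)**2) - 42778/29083) = 1/((3 - 1*(-178)**2) - 42778/29083) = 1/((3 - 1*31684) - 42778/29083) = 1/((3 - 31684) - 42778/29083) = 1/(-31681 - 42778/29083) = 1/(-921421301/29083) = -29083/921421301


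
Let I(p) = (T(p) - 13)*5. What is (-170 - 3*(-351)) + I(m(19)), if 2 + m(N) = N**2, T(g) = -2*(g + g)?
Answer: -6362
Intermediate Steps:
T(g) = -4*g
m(N) = -2 + N**2
I(p) = -65 - 20*p (I(p) = (-4*p - 13)*5 = (-13 - 4*p)*5 = -65 - 20*p)
(-170 - 3*(-351)) + I(m(19)) = (-170 - 3*(-351)) + (-65 - 20*(-2 + 19**2)) = (-170 + 1053) + (-65 - 20*(-2 + 361)) = 883 + (-65 - 20*359) = 883 + (-65 - 7180) = 883 - 7245 = -6362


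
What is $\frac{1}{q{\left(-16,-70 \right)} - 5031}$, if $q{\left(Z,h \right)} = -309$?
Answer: $- \frac{1}{5340} \approx -0.00018727$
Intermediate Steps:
$\frac{1}{q{\left(-16,-70 \right)} - 5031} = \frac{1}{-309 - 5031} = \frac{1}{-5340} = - \frac{1}{5340}$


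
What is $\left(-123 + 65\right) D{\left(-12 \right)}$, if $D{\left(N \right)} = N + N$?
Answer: $1392$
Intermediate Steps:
$D{\left(N \right)} = 2 N$
$\left(-123 + 65\right) D{\left(-12 \right)} = \left(-123 + 65\right) 2 \left(-12\right) = \left(-58\right) \left(-24\right) = 1392$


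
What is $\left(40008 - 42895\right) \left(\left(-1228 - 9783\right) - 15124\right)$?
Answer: $75451745$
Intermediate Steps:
$\left(40008 - 42895\right) \left(\left(-1228 - 9783\right) - 15124\right) = - 2887 \left(-11011 - 15124\right) = \left(-2887\right) \left(-26135\right) = 75451745$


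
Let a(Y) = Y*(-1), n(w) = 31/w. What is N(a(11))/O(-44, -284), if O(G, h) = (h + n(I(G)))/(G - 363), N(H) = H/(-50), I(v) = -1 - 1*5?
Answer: 13431/43375 ≈ 0.30965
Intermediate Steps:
I(v) = -6 (I(v) = -1 - 5 = -6)
a(Y) = -Y
N(H) = -H/50 (N(H) = H*(-1/50) = -H/50)
O(G, h) = (-31/6 + h)/(-363 + G) (O(G, h) = (h + 31/(-6))/(G - 363) = (h + 31*(-⅙))/(-363 + G) = (h - 31/6)/(-363 + G) = (-31/6 + h)/(-363 + G))
N(a(11))/O(-44, -284) = (-(-1)*11/50)/(((-31/6 - 284)/(-363 - 44))) = (-1/50*(-11))/((-1735/6/(-407))) = 11/(50*((-1/407*(-1735/6)))) = 11/(50*(1735/2442)) = (11/50)*(2442/1735) = 13431/43375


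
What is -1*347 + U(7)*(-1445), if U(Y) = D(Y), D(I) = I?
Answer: -10462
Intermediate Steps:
U(Y) = Y
-1*347 + U(7)*(-1445) = -1*347 + 7*(-1445) = -347 - 10115 = -10462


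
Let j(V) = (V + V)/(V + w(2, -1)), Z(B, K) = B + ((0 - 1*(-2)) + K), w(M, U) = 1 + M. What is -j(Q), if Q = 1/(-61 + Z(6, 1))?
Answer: 2/155 ≈ 0.012903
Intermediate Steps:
Z(B, K) = 2 + B + K (Z(B, K) = B + ((0 + 2) + K) = B + (2 + K) = 2 + B + K)
Q = -1/52 (Q = 1/(-61 + (2 + 6 + 1)) = 1/(-61 + 9) = 1/(-52) = -1/52 ≈ -0.019231)
j(V) = 2*V/(3 + V) (j(V) = (V + V)/(V + (1 + 2)) = (2*V)/(V + 3) = (2*V)/(3 + V) = 2*V/(3 + V))
-j(Q) = -2*(-1)/(52*(3 - 1/52)) = -2*(-1)/(52*155/52) = -2*(-1)*52/(52*155) = -1*(-2/155) = 2/155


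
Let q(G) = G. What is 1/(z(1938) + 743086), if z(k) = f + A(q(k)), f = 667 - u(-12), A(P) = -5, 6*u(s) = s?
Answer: 1/743750 ≈ 1.3445e-6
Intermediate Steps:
u(s) = s/6
f = 669 (f = 667 - (-12)/6 = 667 - 1*(-2) = 667 + 2 = 669)
z(k) = 664 (z(k) = 669 - 5 = 664)
1/(z(1938) + 743086) = 1/(664 + 743086) = 1/743750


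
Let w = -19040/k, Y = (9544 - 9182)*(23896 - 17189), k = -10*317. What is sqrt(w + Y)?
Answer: sqrt(243981263294)/317 ≈ 1558.2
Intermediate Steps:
k = -3170
Y = 2427934 (Y = 362*6707 = 2427934)
w = 1904/317 (w = -19040/(-3170) = -19040*(-1/3170) = 1904/317 ≈ 6.0063)
sqrt(w + Y) = sqrt(1904/317 + 2427934) = sqrt(769656982/317) = sqrt(243981263294)/317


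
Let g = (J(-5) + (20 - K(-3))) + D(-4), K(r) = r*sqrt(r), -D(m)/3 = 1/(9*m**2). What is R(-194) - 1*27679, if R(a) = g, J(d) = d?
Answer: -1327873/48 + 3*I*sqrt(3) ≈ -27664.0 + 5.1962*I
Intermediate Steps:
D(m) = -1/(3*m**2) (D(m) = -3*1/(9*m**2) = -1/(3*m**2))
K(r) = r**(3/2)
g = 719/48 + 3*I*sqrt(3) (g = (-5 + (20 - (-3)**(3/2))) - 1/3/(-4)**2 = (-5 + (20 - (-3)*I*sqrt(3))) - 1/3*1/16 = (-5 + (20 + 3*I*sqrt(3))) - 1/48 = (15 + 3*I*sqrt(3)) - 1/48 = 719/48 + 3*I*sqrt(3) ≈ 14.979 + 5.1962*I)
R(a) = 719/48 + 3*I*sqrt(3)
R(-194) - 1*27679 = (719/48 + 3*I*sqrt(3)) - 1*27679 = (719/48 + 3*I*sqrt(3)) - 27679 = -1327873/48 + 3*I*sqrt(3)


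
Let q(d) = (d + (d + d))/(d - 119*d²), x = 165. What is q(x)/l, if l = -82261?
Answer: 3/1615112474 ≈ 1.8575e-9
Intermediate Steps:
q(d) = 3*d/(d - 119*d²) (q(d) = (d + 2*d)/(d - 119*d²) = (3*d)/(d - 119*d²) = 3*d/(d - 119*d²))
q(x)/l = -3/(-1 + 119*165)/(-82261) = -3/(-1 + 19635)*(-1/82261) = -3/19634*(-1/82261) = 3/1615112474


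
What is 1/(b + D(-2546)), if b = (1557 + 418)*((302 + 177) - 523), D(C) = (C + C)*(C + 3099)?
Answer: -1/2902776 ≈ -3.4450e-7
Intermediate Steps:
D(C) = 2*C*(3099 + C) (D(C) = (2*C)*(3099 + C) = 2*C*(3099 + C))
b = -86900 (b = 1975*(479 - 523) = 1975*(-44) = -86900)
1/(b + D(-2546)) = 1/(-86900 + 2*(-2546)*(3099 - 2546)) = 1/(-86900 + 2*(-2546)*553) = 1/(-86900 - 2815876) = 1/(-2902776) = -1/2902776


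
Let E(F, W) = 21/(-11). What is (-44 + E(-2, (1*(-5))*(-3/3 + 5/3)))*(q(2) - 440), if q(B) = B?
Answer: 221190/11 ≈ 20108.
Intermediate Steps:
E(F, W) = -21/11 (E(F, W) = 21*(-1/11) = -21/11)
(-44 + E(-2, (1*(-5))*(-3/3 + 5/3)))*(q(2) - 440) = (-44 - 21/11)*(2 - 440) = -505/11*(-438) = 221190/11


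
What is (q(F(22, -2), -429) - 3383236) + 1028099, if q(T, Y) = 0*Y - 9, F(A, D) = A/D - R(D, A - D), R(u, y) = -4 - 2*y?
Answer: -2355146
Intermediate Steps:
F(A, D) = 4 - 2*D + 2*A + A/D (F(A, D) = A/D - (-4 - 2*(A - D)) = A/D - (-4 + (-2*A + 2*D)) = A/D - (-4 - 2*A + 2*D) = A/D + (4 - 2*D + 2*A) = 4 - 2*D + 2*A + A/D)
q(T, Y) = -9 (q(T, Y) = 0 - 9 = -9)
(q(F(22, -2), -429) - 3383236) + 1028099 = (-9 - 3383236) + 1028099 = -3383245 + 1028099 = -2355146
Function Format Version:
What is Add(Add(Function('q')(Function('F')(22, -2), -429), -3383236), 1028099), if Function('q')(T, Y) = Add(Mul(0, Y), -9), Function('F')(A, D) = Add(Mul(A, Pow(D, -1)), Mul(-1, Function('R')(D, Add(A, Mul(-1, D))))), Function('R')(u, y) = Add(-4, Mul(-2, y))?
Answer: -2355146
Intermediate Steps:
Function('F')(A, D) = Add(4, Mul(-2, D), Mul(2, A), Mul(A, Pow(D, -1))) (Function('F')(A, D) = Add(Mul(A, Pow(D, -1)), Mul(-1, Add(-4, Mul(-2, Add(A, Mul(-1, D)))))) = Add(Mul(A, Pow(D, -1)), Mul(-1, Add(-4, Add(Mul(-2, A), Mul(2, D))))) = Add(Mul(A, Pow(D, -1)), Mul(-1, Add(-4, Mul(-2, A), Mul(2, D)))) = Add(Mul(A, Pow(D, -1)), Add(4, Mul(-2, D), Mul(2, A))) = Add(4, Mul(-2, D), Mul(2, A), Mul(A, Pow(D, -1))))
Function('q')(T, Y) = -9 (Function('q')(T, Y) = Add(0, -9) = -9)
Add(Add(Function('q')(Function('F')(22, -2), -429), -3383236), 1028099) = Add(Add(-9, -3383236), 1028099) = Add(-3383245, 1028099) = -2355146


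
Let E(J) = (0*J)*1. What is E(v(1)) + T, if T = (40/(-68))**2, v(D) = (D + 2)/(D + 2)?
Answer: 100/289 ≈ 0.34602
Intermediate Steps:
v(D) = 1 (v(D) = (2 + D)/(2 + D) = 1)
E(J) = 0 (E(J) = 0*1 = 0)
T = 100/289 (T = (40*(-1/68))**2 = (-10/17)**2 = 100/289 ≈ 0.34602)
E(v(1)) + T = 0 + 100/289 = 100/289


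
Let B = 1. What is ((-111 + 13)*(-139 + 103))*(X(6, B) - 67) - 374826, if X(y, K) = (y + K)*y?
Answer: -463026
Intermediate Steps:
X(y, K) = y*(K + y) (X(y, K) = (K + y)*y = y*(K + y))
((-111 + 13)*(-139 + 103))*(X(6, B) - 67) - 374826 = ((-111 + 13)*(-139 + 103))*(6*(1 + 6) - 67) - 374826 = (-98*(-36))*(6*7 - 67) - 374826 = 3528*(42 - 67) - 374826 = 3528*(-25) - 374826 = -88200 - 374826 = -463026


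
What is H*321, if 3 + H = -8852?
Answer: -2842455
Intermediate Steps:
H = -8855 (H = -3 - 8852 = -8855)
H*321 = -8855*321 = -2842455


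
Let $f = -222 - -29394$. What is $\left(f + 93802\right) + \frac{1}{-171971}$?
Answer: $\frac{21147961753}{171971} \approx 1.2297 \cdot 10^{5}$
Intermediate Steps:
$f = 29172$ ($f = -222 + 29394 = 29172$)
$\left(f + 93802\right) + \frac{1}{-171971} = \left(29172 + 93802\right) + \frac{1}{-171971} = 122974 - \frac{1}{171971} = \frac{21147961753}{171971}$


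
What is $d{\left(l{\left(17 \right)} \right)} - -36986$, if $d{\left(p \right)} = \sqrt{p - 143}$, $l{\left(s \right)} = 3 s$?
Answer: $36986 + 2 i \sqrt{23} \approx 36986.0 + 9.5917 i$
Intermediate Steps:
$d{\left(p \right)} = \sqrt{-143 + p}$
$d{\left(l{\left(17 \right)} \right)} - -36986 = \sqrt{-143 + 3 \cdot 17} - -36986 = \sqrt{-143 + 51} + 36986 = \sqrt{-92} + 36986 = 2 i \sqrt{23} + 36986 = 36986 + 2 i \sqrt{23}$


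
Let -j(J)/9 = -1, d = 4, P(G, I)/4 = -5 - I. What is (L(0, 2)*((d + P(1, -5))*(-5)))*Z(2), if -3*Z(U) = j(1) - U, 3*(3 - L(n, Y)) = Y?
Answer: 980/9 ≈ 108.89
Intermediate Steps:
P(G, I) = -20 - 4*I (P(G, I) = 4*(-5 - I) = -20 - 4*I)
L(n, Y) = 3 - Y/3
j(J) = 9 (j(J) = -9*(-1) = 9)
Z(U) = -3 + U/3 (Z(U) = -(9 - U)/3 = -3 + U/3)
(L(0, 2)*((d + P(1, -5))*(-5)))*Z(2) = ((3 - ⅓*2)*((4 + (-20 - 4*(-5)))*(-5)))*(-3 + (⅓)*2) = ((3 - ⅔)*((4 + (-20 + 20))*(-5)))*(-3 + ⅔) = (7*((4 + 0)*(-5))/3)*(-7/3) = (7*(4*(-5))/3)*(-7/3) = ((7/3)*(-20))*(-7/3) = -140/3*(-7/3) = 980/9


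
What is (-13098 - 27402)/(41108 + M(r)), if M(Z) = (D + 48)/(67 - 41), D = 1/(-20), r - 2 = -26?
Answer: -21060000/21377119 ≈ -0.98517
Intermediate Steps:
r = -24 (r = 2 - 26 = -24)
D = -1/20 ≈ -0.050000
M(Z) = 959/520 (M(Z) = (-1/20 + 48)/(67 - 41) = (959/20)/26 = (959/20)*(1/26) = 959/520)
(-13098 - 27402)/(41108 + M(r)) = (-13098 - 27402)/(41108 + 959/520) = -40500/21377119/520 = -40500*520/21377119 = -21060000/21377119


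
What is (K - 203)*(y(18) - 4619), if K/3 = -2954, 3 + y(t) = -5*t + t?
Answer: 42551110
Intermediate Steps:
y(t) = -3 - 4*t (y(t) = -3 + (-5*t + t) = -3 - 4*t)
K = -8862 (K = 3*(-2954) = -8862)
(K - 203)*(y(18) - 4619) = (-8862 - 203)*((-3 - 4*18) - 4619) = -9065*((-3 - 72) - 4619) = -9065*(-75 - 4619) = -9065*(-4694) = 42551110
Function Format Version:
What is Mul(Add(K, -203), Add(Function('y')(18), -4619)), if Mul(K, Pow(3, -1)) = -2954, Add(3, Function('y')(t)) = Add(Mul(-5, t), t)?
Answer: 42551110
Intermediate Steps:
Function('y')(t) = Add(-3, Mul(-4, t)) (Function('y')(t) = Add(-3, Add(Mul(-5, t), t)) = Add(-3, Mul(-4, t)))
K = -8862 (K = Mul(3, -2954) = -8862)
Mul(Add(K, -203), Add(Function('y')(18), -4619)) = Mul(Add(-8862, -203), Add(Add(-3, Mul(-4, 18)), -4619)) = Mul(-9065, Add(Add(-3, -72), -4619)) = Mul(-9065, Add(-75, -4619)) = Mul(-9065, -4694) = 42551110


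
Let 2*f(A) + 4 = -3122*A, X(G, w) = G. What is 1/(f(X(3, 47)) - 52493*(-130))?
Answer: 1/6819405 ≈ 1.4664e-7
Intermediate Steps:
f(A) = -2 - 1561*A (f(A) = -2 + (-3122*A)/2 = -2 - 1561*A)
1/(f(X(3, 47)) - 52493*(-130)) = 1/((-2 - 1561*3) - 52493*(-130)) = 1/((-2 - 4683) + 6824090) = 1/(-4685 + 6824090) = 1/6819405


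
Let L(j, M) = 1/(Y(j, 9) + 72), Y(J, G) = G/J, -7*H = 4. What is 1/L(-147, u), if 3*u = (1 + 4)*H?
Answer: 3525/49 ≈ 71.939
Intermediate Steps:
H = -4/7 (H = -⅐*4 = -4/7 ≈ -0.57143)
u = -20/21 (u = ((1 + 4)*(-4/7))/3 = (5*(-4/7))/3 = (⅓)*(-20/7) = -20/21 ≈ -0.95238)
L(j, M) = 1/(72 + 9/j) (L(j, M) = 1/(9/j + 72) = 1/(72 + 9/j))
1/L(-147, u) = 1/((⅑)*(-147)/(1 + 8*(-147))) = 1/((⅑)*(-147)/(1 - 1176)) = 1/((⅑)*(-147)/(-1175)) = 1/((⅑)*(-147)*(-1/1175)) = 1/(49/3525) = 3525/49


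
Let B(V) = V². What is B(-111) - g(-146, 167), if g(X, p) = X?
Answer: 12467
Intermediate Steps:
B(-111) - g(-146, 167) = (-111)² - 1*(-146) = 12321 + 146 = 12467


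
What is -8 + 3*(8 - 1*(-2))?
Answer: 22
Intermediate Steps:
-8 + 3*(8 - 1*(-2)) = -8 + 3*(8 + 2) = -8 + 3*10 = -8 + 30 = 22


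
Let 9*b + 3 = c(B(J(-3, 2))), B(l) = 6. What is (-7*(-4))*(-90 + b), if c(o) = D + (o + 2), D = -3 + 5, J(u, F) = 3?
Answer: -22484/9 ≈ -2498.2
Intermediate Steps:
D = 2
c(o) = 4 + o (c(o) = 2 + (o + 2) = 2 + (2 + o) = 4 + o)
b = 7/9 (b = -⅓ + (4 + 6)/9 = -⅓ + (⅑)*10 = -⅓ + 10/9 = 7/9 ≈ 0.77778)
(-7*(-4))*(-90 + b) = (-7*(-4))*(-90 + 7/9) = 28*(-803/9) = -22484/9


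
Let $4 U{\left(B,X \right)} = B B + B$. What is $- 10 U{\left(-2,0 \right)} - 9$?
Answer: $-14$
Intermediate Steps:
$U{\left(B,X \right)} = \frac{B}{4} + \frac{B^{2}}{4}$ ($U{\left(B,X \right)} = \frac{B B + B}{4} = \frac{B^{2} + B}{4} = \frac{B + B^{2}}{4} = \frac{B}{4} + \frac{B^{2}}{4}$)
$- 10 U{\left(-2,0 \right)} - 9 = - 10 \cdot \frac{1}{4} \left(-2\right) \left(1 - 2\right) - 9 = - 10 \cdot \frac{1}{4} \left(-2\right) \left(-1\right) - 9 = \left(-10\right) \frac{1}{2} - 9 = -5 - 9 = -14$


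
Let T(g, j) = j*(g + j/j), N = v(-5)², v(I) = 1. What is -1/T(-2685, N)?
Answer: 1/2684 ≈ 0.00037258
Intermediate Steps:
N = 1 (N = 1² = 1)
T(g, j) = j*(1 + g) (T(g, j) = j*(g + 1) = j*(1 + g))
-1/T(-2685, N) = -1/(1*(1 - 2685)) = -1/(1*(-2684)) = -1/(-2684) = -1*(-1/2684) = 1/2684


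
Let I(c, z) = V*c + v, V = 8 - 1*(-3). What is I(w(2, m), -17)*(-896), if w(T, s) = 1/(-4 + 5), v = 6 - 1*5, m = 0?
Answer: -10752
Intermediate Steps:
v = 1 (v = 6 - 5 = 1)
w(T, s) = 1 (w(T, s) = 1/1 = 1)
V = 11 (V = 8 + 3 = 11)
I(c, z) = 1 + 11*c (I(c, z) = 11*c + 1 = 1 + 11*c)
I(w(2, m), -17)*(-896) = (1 + 11*1)*(-896) = (1 + 11)*(-896) = 12*(-896) = -10752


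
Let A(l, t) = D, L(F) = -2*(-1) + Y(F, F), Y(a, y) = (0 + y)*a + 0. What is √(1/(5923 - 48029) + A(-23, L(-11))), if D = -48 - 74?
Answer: I*√216295700898/42106 ≈ 11.045*I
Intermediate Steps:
Y(a, y) = a*y (Y(a, y) = y*a + 0 = a*y + 0 = a*y)
L(F) = 2 + F² (L(F) = -2*(-1) + F*F = 2 + F²)
D = -122
A(l, t) = -122
√(1/(5923 - 48029) + A(-23, L(-11))) = √(1/(5923 - 48029) - 122) = √(1/(-42106) - 122) = √(-1/42106 - 122) = √(-5136933/42106) = I*√216295700898/42106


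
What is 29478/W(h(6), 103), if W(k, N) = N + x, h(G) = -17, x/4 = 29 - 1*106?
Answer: -29478/205 ≈ -143.80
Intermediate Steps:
x = -308 (x = 4*(29 - 1*106) = 4*(29 - 106) = 4*(-77) = -308)
W(k, N) = -308 + N (W(k, N) = N - 308 = -308 + N)
29478/W(h(6), 103) = 29478/(-308 + 103) = 29478/(-205) = 29478*(-1/205) = -29478/205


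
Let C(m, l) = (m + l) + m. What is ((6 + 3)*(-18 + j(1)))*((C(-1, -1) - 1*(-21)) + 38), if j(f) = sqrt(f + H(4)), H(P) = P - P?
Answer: -8568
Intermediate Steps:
H(P) = 0
C(m, l) = l + 2*m (C(m, l) = (l + m) + m = l + 2*m)
j(f) = sqrt(f) (j(f) = sqrt(f + 0) = sqrt(f))
((6 + 3)*(-18 + j(1)))*((C(-1, -1) - 1*(-21)) + 38) = ((6 + 3)*(-18 + sqrt(1)))*(((-1 + 2*(-1)) - 1*(-21)) + 38) = (9*(-18 + 1))*(((-1 - 2) + 21) + 38) = (9*(-17))*((-3 + 21) + 38) = -153*(18 + 38) = -153*56 = -8568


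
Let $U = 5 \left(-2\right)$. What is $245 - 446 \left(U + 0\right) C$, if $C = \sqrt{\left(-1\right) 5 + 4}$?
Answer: $245 + 4460 i \approx 245.0 + 4460.0 i$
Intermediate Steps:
$U = -10$
$C = i$ ($C = \sqrt{-5 + 4} = \sqrt{-1} = i \approx 1.0 i$)
$245 - 446 \left(U + 0\right) C = 245 - 446 \left(-10 + 0\right) i = 245 - 446 \left(- 10 i\right) = 245 + 4460 i$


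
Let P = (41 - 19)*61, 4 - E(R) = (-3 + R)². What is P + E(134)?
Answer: -15815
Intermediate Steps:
E(R) = 4 - (-3 + R)²
P = 1342 (P = 22*61 = 1342)
P + E(134) = 1342 + (4 - (-3 + 134)²) = 1342 + (4 - 1*131²) = 1342 + (4 - 1*17161) = 1342 + (4 - 17161) = 1342 - 17157 = -15815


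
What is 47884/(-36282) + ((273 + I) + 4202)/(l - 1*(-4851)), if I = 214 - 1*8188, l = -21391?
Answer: -332525321/300052140 ≈ -1.1082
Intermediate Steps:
I = -7974 (I = 214 - 8188 = -7974)
47884/(-36282) + ((273 + I) + 4202)/(l - 1*(-4851)) = 47884/(-36282) + ((273 - 7974) + 4202)/(-21391 - 1*(-4851)) = 47884*(-1/36282) + (-7701 + 4202)/(-21391 + 4851) = -23942/18141 - 3499/(-16540) = -23942/18141 - 3499*(-1/16540) = -23942/18141 + 3499/16540 = -332525321/300052140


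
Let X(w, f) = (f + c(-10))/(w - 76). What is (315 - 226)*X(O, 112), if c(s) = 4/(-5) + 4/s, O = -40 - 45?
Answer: -49306/805 ≈ -61.250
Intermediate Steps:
O = -85
c(s) = -⅘ + 4/s (c(s) = 4*(-⅕) + 4/s = -⅘ + 4/s)
X(w, f) = (-6/5 + f)/(-76 + w) (X(w, f) = (f + (-⅘ + 4/(-10)))/(w - 76) = (f + (-⅘ + 4*(-⅒)))/(-76 + w) = (f + (-⅘ - ⅖))/(-76 + w) = (f - 6/5)/(-76 + w) = (-6/5 + f)/(-76 + w))
(315 - 226)*X(O, 112) = (315 - 226)*((-6/5 + 112)/(-76 - 85)) = 89*((554/5)/(-161)) = 89*(-1/161*554/5) = 89*(-554/805) = -49306/805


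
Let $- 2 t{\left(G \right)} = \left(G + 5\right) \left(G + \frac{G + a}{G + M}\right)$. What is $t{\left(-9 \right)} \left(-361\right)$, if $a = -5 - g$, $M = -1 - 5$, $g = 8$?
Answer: $\frac{81586}{15} \approx 5439.1$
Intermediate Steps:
$M = -6$
$a = -13$ ($a = -5 - 8 = -13$)
$t{\left(G \right)} = - \frac{\left(5 + G\right) \left(G + \frac{-13 + G}{-6 + G}\right)}{2}$ ($t{\left(G \right)} = - \frac{\left(G + 5\right) \left(G + \frac{G - 13}{G - 6}\right)}{2} = - \frac{\left(5 + G\right) \left(G + \frac{-13 + G}{-6 + G}\right)}{2}$)
$t{\left(-9 \right)} \left(-361\right) = \frac{65 - \left(-9\right)^{3} + 38 \left(-9\right)}{2 \left(-6 - 9\right)} \left(-361\right) = \frac{65 - -729 - 342}{2 \left(-15\right)} \left(-361\right) = \frac{1}{2} \left(- \frac{1}{15}\right) \left(65 + 729 - 342\right) \left(-361\right) = \frac{1}{2} \left(- \frac{1}{15}\right) 452 \left(-361\right) = \left(- \frac{226}{15}\right) \left(-361\right) = \frac{81586}{15}$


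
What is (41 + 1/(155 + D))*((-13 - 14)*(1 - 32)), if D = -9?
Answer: 5011119/146 ≈ 34323.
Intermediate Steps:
(41 + 1/(155 + D))*((-13 - 14)*(1 - 32)) = (41 + 1/(155 - 9))*((-13 - 14)*(1 - 32)) = (41 + 1/146)*(-27*(-31)) = (41 + 1/146)*837 = (5987/146)*837 = 5011119/146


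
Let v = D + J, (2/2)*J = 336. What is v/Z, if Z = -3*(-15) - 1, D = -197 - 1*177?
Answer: -19/22 ≈ -0.86364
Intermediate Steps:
J = 336
D = -374 (D = -197 - 177 = -374)
Z = 44 (Z = 45 - 1 = 44)
v = -38 (v = -374 + 336 = -38)
v/Z = -38/44 = -38*1/44 = -19/22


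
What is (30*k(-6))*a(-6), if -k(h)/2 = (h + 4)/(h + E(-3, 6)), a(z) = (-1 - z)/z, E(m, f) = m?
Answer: 100/9 ≈ 11.111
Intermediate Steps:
a(z) = (-1 - z)/z
k(h) = -2*(4 + h)/(-3 + h) (k(h) = -2*(h + 4)/(h - 3) = -2*(4 + h)/(-3 + h))
(30*k(-6))*a(-6) = (30*(2*(-4 - 1*(-6))/(-3 - 6)))*((-1 - 1*(-6))/(-6)) = (30*(2*(-4 + 6)/(-9)))*(-(-1 + 6)/6) = (30*(2*(-⅑)*2))*(-⅙*5) = (30*(-4/9))*(-⅚) = -40/3*(-⅚) = 100/9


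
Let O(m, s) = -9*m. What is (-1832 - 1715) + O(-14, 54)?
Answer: -3421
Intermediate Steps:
(-1832 - 1715) + O(-14, 54) = (-1832 - 1715) - 9*(-14) = -3547 + 126 = -3421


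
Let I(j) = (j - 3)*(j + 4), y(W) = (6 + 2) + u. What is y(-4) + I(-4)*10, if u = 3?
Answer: 11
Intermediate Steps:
y(W) = 11 (y(W) = (6 + 2) + 3 = 8 + 3 = 11)
I(j) = (-3 + j)*(4 + j)
y(-4) + I(-4)*10 = 11 + (-12 - 4 + (-4)**2)*10 = 11 + (-12 - 4 + 16)*10 = 11 + 0*10 = 11 + 0 = 11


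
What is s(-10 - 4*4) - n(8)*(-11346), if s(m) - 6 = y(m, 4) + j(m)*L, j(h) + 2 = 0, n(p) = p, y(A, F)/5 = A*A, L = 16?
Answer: 94122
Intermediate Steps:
y(A, F) = 5*A**2 (y(A, F) = 5*(A*A) = 5*A**2)
j(h) = -2 (j(h) = -2 + 0 = -2)
s(m) = -26 + 5*m**2 (s(m) = 6 + (5*m**2 - 2*16) = 6 + (5*m**2 - 32) = 6 + (-32 + 5*m**2) = -26 + 5*m**2)
s(-10 - 4*4) - n(8)*(-11346) = (-26 + 5*(-10 - 4*4)**2) - 8*(-11346) = (-26 + 5*(-10 - 16)**2) - 1*(-90768) = (-26 + 5*(-26)**2) + 90768 = (-26 + 5*676) + 90768 = (-26 + 3380) + 90768 = 3354 + 90768 = 94122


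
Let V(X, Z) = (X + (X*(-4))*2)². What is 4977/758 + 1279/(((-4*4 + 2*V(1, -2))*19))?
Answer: 2180912/295241 ≈ 7.3869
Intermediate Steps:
V(X, Z) = 49*X² (V(X, Z) = (X - 4*X*2)² = (X - 8*X)² = (-7*X)² = 49*X²)
4977/758 + 1279/(((-4*4 + 2*V(1, -2))*19)) = 4977/758 + 1279/(((-4*4 + 2*(49*1²))*19)) = 4977*(1/758) + 1279/(((-16 + 2*(49*1))*19)) = 4977/758 + 1279/(((-16 + 2*49)*19)) = 4977/758 + 1279/(((-16 + 98)*19)) = 4977/758 + 1279/((82*19)) = 4977/758 + 1279/1558 = 2180912/295241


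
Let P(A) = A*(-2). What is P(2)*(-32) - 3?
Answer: 125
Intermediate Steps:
P(A) = -2*A
P(2)*(-32) - 3 = -2*2*(-32) - 3 = -4*(-32) - 3 = 128 - 3 = 125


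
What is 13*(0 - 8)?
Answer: -104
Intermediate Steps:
13*(0 - 8) = 13*(-8) = -104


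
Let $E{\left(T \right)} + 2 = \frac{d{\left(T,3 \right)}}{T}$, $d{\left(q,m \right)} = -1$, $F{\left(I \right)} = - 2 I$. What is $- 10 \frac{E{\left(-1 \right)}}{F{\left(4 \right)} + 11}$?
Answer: $\frac{10}{3} \approx 3.3333$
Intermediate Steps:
$E{\left(T \right)} = -2 - \frac{1}{T}$
$- 10 \frac{E{\left(-1 \right)}}{F{\left(4 \right)} + 11} = - 10 \frac{-2 - \frac{1}{-1}}{\left(-2\right) 4 + 11} = - 10 \frac{-2 - -1}{-8 + 11} = - 10 \frac{-2 + 1}{3} = - 10 \cdot \frac{1}{3} \left(-1\right) = \left(-10\right) \left(- \frac{1}{3}\right) = \frac{10}{3}$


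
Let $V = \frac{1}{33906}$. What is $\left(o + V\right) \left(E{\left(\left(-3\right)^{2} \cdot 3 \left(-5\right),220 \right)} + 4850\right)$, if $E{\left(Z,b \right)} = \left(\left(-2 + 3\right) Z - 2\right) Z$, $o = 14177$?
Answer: $\frac{11221599799235}{33906} \approx 3.3096 \cdot 10^{8}$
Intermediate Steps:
$V = \frac{1}{33906} \approx 2.9493 \cdot 10^{-5}$
$E{\left(Z,b \right)} = Z \left(-2 + Z\right)$ ($E{\left(Z,b \right)} = \left(1 Z - 2\right) Z = \left(Z - 2\right) Z = \left(-2 + Z\right) Z = Z \left(-2 + Z\right)$)
$\left(o + V\right) \left(E{\left(\left(-3\right)^{2} \cdot 3 \left(-5\right),220 \right)} + 4850\right) = \left(14177 + \frac{1}{33906}\right) \left(\left(-3\right)^{2} \cdot 3 \left(-5\right) \left(-2 + \left(-3\right)^{2} \cdot 3 \left(-5\right)\right) + 4850\right) = \frac{480685363 \left(9 \cdot 3 \left(-5\right) \left(-2 + 9 \cdot 3 \left(-5\right)\right) + 4850\right)}{33906} = \frac{480685363 \left(27 \left(-5\right) \left(-2 + 27 \left(-5\right)\right) + 4850\right)}{33906} = \frac{480685363 \left(- 135 \left(-2 - 135\right) + 4850\right)}{33906} = \frac{480685363 \left(\left(-135\right) \left(-137\right) + 4850\right)}{33906} = \frac{480685363 \left(18495 + 4850\right)}{33906} = \frac{480685363}{33906} \cdot 23345 = \frac{11221599799235}{33906}$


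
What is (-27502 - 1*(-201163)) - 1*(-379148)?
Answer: 552809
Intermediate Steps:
(-27502 - 1*(-201163)) - 1*(-379148) = (-27502 + 201163) + 379148 = 173661 + 379148 = 552809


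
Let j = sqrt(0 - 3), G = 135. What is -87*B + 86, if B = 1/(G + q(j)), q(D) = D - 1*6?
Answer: 473387/5548 + 29*I*sqrt(3)/5548 ≈ 85.326 + 0.0090536*I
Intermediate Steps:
j = I*sqrt(3) (j = sqrt(-3) = I*sqrt(3) ≈ 1.732*I)
q(D) = -6 + D (q(D) = D - 6 = -6 + D)
B = 1/(129 + I*sqrt(3)) (B = 1/(135 + (-6 + I*sqrt(3))) = 1/(129 + I*sqrt(3)) ≈ 0.0077505 - 0.0001041*I)
-87*B + 86 = -87*(43/5548 - I*sqrt(3)/16644) + 86 = (-3741/5548 + 29*I*sqrt(3)/5548) + 86 = 473387/5548 + 29*I*sqrt(3)/5548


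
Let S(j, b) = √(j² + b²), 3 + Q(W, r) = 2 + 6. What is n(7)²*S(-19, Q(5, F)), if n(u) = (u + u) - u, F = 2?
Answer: 49*√386 ≈ 962.70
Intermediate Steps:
n(u) = u (n(u) = 2*u - u = u)
Q(W, r) = 5 (Q(W, r) = -3 + (2 + 6) = -3 + 8 = 5)
S(j, b) = √(b² + j²)
n(7)²*S(-19, Q(5, F)) = 7²*√(5² + (-19)²) = 49*√(25 + 361) = 49*√386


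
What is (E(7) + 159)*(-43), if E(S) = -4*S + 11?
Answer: -6106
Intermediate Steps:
E(S) = 11 - 4*S
(E(7) + 159)*(-43) = ((11 - 4*7) + 159)*(-43) = ((11 - 28) + 159)*(-43) = (-17 + 159)*(-43) = 142*(-43) = -6106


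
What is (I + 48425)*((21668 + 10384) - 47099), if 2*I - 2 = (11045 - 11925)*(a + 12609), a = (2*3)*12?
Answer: 83228177058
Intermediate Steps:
a = 72 (a = 6*12 = 72)
I = -5579639 (I = 1 + ((11045 - 11925)*(72 + 12609))/2 = 1 + (-880*12681)/2 = 1 + (½)*(-11159280) = 1 - 5579640 = -5579639)
(I + 48425)*((21668 + 10384) - 47099) = (-5579639 + 48425)*((21668 + 10384) - 47099) = -5531214*(32052 - 47099) = -5531214*(-15047) = 83228177058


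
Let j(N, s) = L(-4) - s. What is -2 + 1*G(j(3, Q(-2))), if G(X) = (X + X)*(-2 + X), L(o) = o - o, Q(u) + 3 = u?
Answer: 28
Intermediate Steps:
Q(u) = -3 + u
L(o) = 0
j(N, s) = -s (j(N, s) = 0 - s = -s)
G(X) = 2*X*(-2 + X) (G(X) = (2*X)*(-2 + X) = 2*X*(-2 + X))
-2 + 1*G(j(3, Q(-2))) = -2 + 1*(2*(-(-3 - 2))*(-2 - (-3 - 2))) = -2 + 1*(2*(-1*(-5))*(-2 - 1*(-5))) = -2 + 1*(2*5*(-2 + 5)) = -2 + 1*(2*5*3) = -2 + 1*30 = -2 + 30 = 28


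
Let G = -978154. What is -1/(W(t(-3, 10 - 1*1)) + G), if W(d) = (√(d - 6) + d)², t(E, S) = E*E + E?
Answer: 1/978118 ≈ 1.0224e-6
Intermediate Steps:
t(E, S) = E + E² (t(E, S) = E² + E = E + E²)
W(d) = (d + √(-6 + d))² (W(d) = (√(-6 + d) + d)² = (d + √(-6 + d))²)
-1/(W(t(-3, 10 - 1*1)) + G) = -1/((-3*(1 - 3) + √(-6 - 3*(1 - 3)))² - 978154) = -1/((-3*(-2) + √(-6 - 3*(-2)))² - 978154) = -1/((6 + √(-6 + 6))² - 978154) = -1/((6 + √0)² - 978154) = -1/((6 + 0)² - 978154) = -1/(6² - 978154) = -1/(36 - 978154) = -1/(-978118) = -1*(-1/978118) = 1/978118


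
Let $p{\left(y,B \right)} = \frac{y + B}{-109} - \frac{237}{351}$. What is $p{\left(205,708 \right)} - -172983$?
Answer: $\frac{2205936767}{12753} \approx 1.7297 \cdot 10^{5}$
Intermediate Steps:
$p{\left(y,B \right)} = - \frac{79}{117} - \frac{B}{109} - \frac{y}{109}$ ($p{\left(y,B \right)} = \left(B + y\right) \left(- \frac{1}{109}\right) - \frac{79}{117} = \left(- \frac{B}{109} - \frac{y}{109}\right) - \frac{79}{117} = - \frac{79}{117} - \frac{B}{109} - \frac{y}{109}$)
$p{\left(205,708 \right)} - -172983 = \left(- \frac{79}{117} - \frac{708}{109} - \frac{205}{109}\right) - -172983 = \left(- \frac{79}{117} - \frac{708}{109} - \frac{205}{109}\right) + 172983 = - \frac{115432}{12753} + 172983 = \frac{2205936767}{12753}$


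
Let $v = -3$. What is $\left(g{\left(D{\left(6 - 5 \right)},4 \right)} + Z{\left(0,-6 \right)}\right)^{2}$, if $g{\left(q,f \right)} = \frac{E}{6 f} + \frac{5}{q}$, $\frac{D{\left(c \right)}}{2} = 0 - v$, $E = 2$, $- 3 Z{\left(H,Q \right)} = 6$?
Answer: $\frac{169}{144} \approx 1.1736$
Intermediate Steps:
$Z{\left(H,Q \right)} = -2$ ($Z{\left(H,Q \right)} = \left(- \frac{1}{3}\right) 6 = -2$)
$D{\left(c \right)} = 6$ ($D{\left(c \right)} = 2 \left(0 - -3\right) = 2 \left(0 + 3\right) = 2 \cdot 3 = 6$)
$g{\left(q,f \right)} = \frac{5}{q} + \frac{1}{3 f}$ ($g{\left(q,f \right)} = \frac{2}{6 f} + \frac{5}{q} = 2 \frac{1}{6 f} + \frac{5}{q} = \frac{1}{3 f} + \frac{5}{q} = \frac{5}{q} + \frac{1}{3 f}$)
$\left(g{\left(D{\left(6 - 5 \right)},4 \right)} + Z{\left(0,-6 \right)}\right)^{2} = \left(\left(\frac{5}{6} + \frac{1}{3 \cdot 4}\right) - 2\right)^{2} = \left(\left(5 \cdot \frac{1}{6} + \frac{1}{3} \cdot \frac{1}{4}\right) - 2\right)^{2} = \left(\left(\frac{5}{6} + \frac{1}{12}\right) - 2\right)^{2} = \left(\frac{11}{12} - 2\right)^{2} = \left(- \frac{13}{12}\right)^{2} = \frac{169}{144}$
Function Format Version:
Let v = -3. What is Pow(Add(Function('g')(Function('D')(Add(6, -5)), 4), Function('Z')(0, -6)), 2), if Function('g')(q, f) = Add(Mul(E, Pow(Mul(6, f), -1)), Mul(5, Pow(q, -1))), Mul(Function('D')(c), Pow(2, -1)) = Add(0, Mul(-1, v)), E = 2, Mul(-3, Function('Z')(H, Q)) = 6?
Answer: Rational(169, 144) ≈ 1.1736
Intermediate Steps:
Function('Z')(H, Q) = -2 (Function('Z')(H, Q) = Mul(Rational(-1, 3), 6) = -2)
Function('D')(c) = 6 (Function('D')(c) = Mul(2, Add(0, Mul(-1, -3))) = Mul(2, Add(0, 3)) = Mul(2, 3) = 6)
Function('g')(q, f) = Add(Mul(5, Pow(q, -1)), Mul(Rational(1, 3), Pow(f, -1))) (Function('g')(q, f) = Add(Mul(2, Pow(Mul(6, f), -1)), Mul(5, Pow(q, -1))) = Add(Mul(2, Mul(Rational(1, 6), Pow(f, -1))), Mul(5, Pow(q, -1))) = Add(Mul(Rational(1, 3), Pow(f, -1)), Mul(5, Pow(q, -1))) = Add(Mul(5, Pow(q, -1)), Mul(Rational(1, 3), Pow(f, -1))))
Pow(Add(Function('g')(Function('D')(Add(6, -5)), 4), Function('Z')(0, -6)), 2) = Pow(Add(Add(Mul(5, Pow(6, -1)), Mul(Rational(1, 3), Pow(4, -1))), -2), 2) = Pow(Add(Add(Mul(5, Rational(1, 6)), Mul(Rational(1, 3), Rational(1, 4))), -2), 2) = Pow(Add(Add(Rational(5, 6), Rational(1, 12)), -2), 2) = Pow(Add(Rational(11, 12), -2), 2) = Pow(Rational(-13, 12), 2) = Rational(169, 144)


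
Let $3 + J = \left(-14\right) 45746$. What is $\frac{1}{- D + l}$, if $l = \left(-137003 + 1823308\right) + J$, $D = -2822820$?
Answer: $\frac{1}{3868678} \approx 2.5849 \cdot 10^{-7}$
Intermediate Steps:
$J = -640447$ ($J = -3 - 640444 = -640447$)
$l = 1045858$ ($l = \left(-137003 + 1823308\right) - 640447 = 1686305 - 640447 = 1045858$)
$\frac{1}{- D + l} = \frac{1}{\left(-1\right) \left(-2822820\right) + 1045858} = \frac{1}{2822820 + 1045858} = \frac{1}{3868678}$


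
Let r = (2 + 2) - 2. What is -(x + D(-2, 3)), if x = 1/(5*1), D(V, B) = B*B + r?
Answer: -56/5 ≈ -11.200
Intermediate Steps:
r = 2 (r = 4 - 2 = 2)
D(V, B) = 2 + B² (D(V, B) = B*B + 2 = B² + 2 = 2 + B²)
x = ⅕ (x = 1/5 = ⅕ ≈ 0.20000)
-(x + D(-2, 3)) = -(⅕ + (2 + 3²)) = -(⅕ + (2 + 9)) = -(⅕ + 11) = -1*56/5 = -56/5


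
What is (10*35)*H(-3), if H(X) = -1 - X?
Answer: 700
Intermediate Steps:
(10*35)*H(-3) = (10*35)*(-1 - 1*(-3)) = 350*(-1 + 3) = 350*2 = 700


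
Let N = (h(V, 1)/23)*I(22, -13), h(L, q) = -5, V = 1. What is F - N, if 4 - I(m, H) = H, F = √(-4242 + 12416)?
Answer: 85/23 + √8174 ≈ 94.106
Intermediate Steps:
F = √8174 ≈ 90.410
I(m, H) = 4 - H
N = -85/23 (N = (-5/23)*(4 - 1*(-13)) = (-5*1/23)*(4 + 13) = -5/23*17 = -85/23 ≈ -3.6957)
F - N = √8174 - 1*(-85/23) = √8174 + 85/23 = 85/23 + √8174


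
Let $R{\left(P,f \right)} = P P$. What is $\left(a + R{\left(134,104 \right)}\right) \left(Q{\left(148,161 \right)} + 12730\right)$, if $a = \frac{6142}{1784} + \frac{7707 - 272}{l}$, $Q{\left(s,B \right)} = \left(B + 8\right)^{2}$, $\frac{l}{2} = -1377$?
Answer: $\frac{910713480956951}{1228284} \approx 7.4145 \cdot 10^{8}$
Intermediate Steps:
$l = -2754$ ($l = 2 \left(-1377\right) = -2754$)
$R{\left(P,f \right)} = P^{2}$
$Q{\left(s,B \right)} = \left(8 + B\right)^{2}$
$a = \frac{912757}{1228284}$ ($a = \frac{6142}{1784} + \frac{7707 - 272}{-2754} = 6142 \cdot \frac{1}{1784} + 7435 \left(- \frac{1}{2754}\right) = \frac{3071}{892} - \frac{7435}{2754} = \frac{912757}{1228284} \approx 0.74312$)
$\left(a + R{\left(134,104 \right)}\right) \left(Q{\left(148,161 \right)} + 12730\right) = \left(\frac{912757}{1228284} + 134^{2}\right) \left(\left(8 + 161\right)^{2} + 12730\right) = \left(\frac{912757}{1228284} + 17956\right) \left(169^{2} + 12730\right) = \frac{22055980261 \left(28561 + 12730\right)}{1228284} = \frac{22055980261}{1228284} \cdot 41291 = \frac{910713480956951}{1228284}$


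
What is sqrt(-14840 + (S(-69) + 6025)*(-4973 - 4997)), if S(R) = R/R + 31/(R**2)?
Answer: I*sqrt(286108128730)/69 ≈ 7752.0*I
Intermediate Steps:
S(R) = 1 + 31/R**2
sqrt(-14840 + (S(-69) + 6025)*(-4973 - 4997)) = sqrt(-14840 + ((1 + 31/(-69)**2) + 6025)*(-4973 - 4997)) = sqrt(-14840 + ((1 + 31*(1/4761)) + 6025)*(-9970)) = sqrt(-14840 + ((1 + 31/4761) + 6025)*(-9970)) = sqrt(-14840 + (4792/4761 + 6025)*(-9970)) = sqrt(-14840 + (28689817/4761)*(-9970)) = sqrt(-14840 - 286037475490/4761) = sqrt(-286108128730/4761) = I*sqrt(286108128730)/69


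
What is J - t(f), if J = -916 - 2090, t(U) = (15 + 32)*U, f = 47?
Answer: -5215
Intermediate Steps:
t(U) = 47*U
J = -3006
J - t(f) = -3006 - 47*47 = -3006 - 1*2209 = -3006 - 2209 = -5215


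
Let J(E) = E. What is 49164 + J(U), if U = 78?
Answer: 49242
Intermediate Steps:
49164 + J(U) = 49164 + 78 = 49242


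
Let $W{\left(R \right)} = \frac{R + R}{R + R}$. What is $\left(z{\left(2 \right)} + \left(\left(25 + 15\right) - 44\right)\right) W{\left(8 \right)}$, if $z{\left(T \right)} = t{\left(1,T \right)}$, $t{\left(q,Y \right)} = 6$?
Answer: $2$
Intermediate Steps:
$W{\left(R \right)} = 1$ ($W{\left(R \right)} = \frac{2 R}{2 R} = 2 R \frac{1}{2 R} = 1$)
$z{\left(T \right)} = 6$
$\left(z{\left(2 \right)} + \left(\left(25 + 15\right) - 44\right)\right) W{\left(8 \right)} = \left(6 + \left(\left(25 + 15\right) - 44\right)\right) 1 = \left(6 + \left(40 - 44\right)\right) 1 = \left(6 - 4\right) 1 = 2 \cdot 1 = 2$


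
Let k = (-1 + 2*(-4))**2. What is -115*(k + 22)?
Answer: -11845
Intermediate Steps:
k = 81 (k = (-1 - 8)**2 = (-9)**2 = 81)
-115*(k + 22) = -115*(81 + 22) = -115*103 = -11845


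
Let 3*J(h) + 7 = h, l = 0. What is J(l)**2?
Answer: 49/9 ≈ 5.4444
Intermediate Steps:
J(h) = -7/3 + h/3
J(l)**2 = (-7/3 + (1/3)*0)**2 = (-7/3 + 0)**2 = (-7/3)**2 = 49/9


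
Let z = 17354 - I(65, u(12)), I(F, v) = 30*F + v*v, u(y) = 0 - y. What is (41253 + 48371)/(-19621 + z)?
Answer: -89624/4361 ≈ -20.551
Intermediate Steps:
u(y) = -y
I(F, v) = v² + 30*F (I(F, v) = 30*F + v² = v² + 30*F)
z = 15260 (z = 17354 - ((-1*12)² + 30*65) = 17354 - ((-12)² + 1950) = 17354 - (144 + 1950) = 17354 - 1*2094 = 17354 - 2094 = 15260)
(41253 + 48371)/(-19621 + z) = (41253 + 48371)/(-19621 + 15260) = 89624/(-4361) = 89624*(-1/4361) = -89624/4361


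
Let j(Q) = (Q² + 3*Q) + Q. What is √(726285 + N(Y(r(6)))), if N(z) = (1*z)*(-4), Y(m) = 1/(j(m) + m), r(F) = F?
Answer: 23*√1495131/33 ≈ 852.22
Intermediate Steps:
j(Q) = Q² + 4*Q
Y(m) = 1/(m + m*(4 + m)) (Y(m) = 1/(m*(4 + m) + m) = 1/(m + m*(4 + m)))
N(z) = -4*z (N(z) = z*(-4) = -4*z)
√(726285 + N(Y(r(6)))) = √(726285 - 4/(6*(5 + 6))) = √(726285 - 2/(3*11)) = √(726285 - 4*1/66) = √(726285 - 2/33) = √(23967403/33) = 23*√1495131/33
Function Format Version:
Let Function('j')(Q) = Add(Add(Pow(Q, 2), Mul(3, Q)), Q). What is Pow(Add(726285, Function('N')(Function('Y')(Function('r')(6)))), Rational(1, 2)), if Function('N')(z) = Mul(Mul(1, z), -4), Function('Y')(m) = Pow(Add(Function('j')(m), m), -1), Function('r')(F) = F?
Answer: Mul(Rational(23, 33), Pow(1495131, Rational(1, 2))) ≈ 852.22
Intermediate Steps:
Function('j')(Q) = Add(Pow(Q, 2), Mul(4, Q))
Function('Y')(m) = Pow(Add(m, Mul(m, Add(4, m))), -1) (Function('Y')(m) = Pow(Add(Mul(m, Add(4, m)), m), -1) = Pow(Add(m, Mul(m, Add(4, m))), -1))
Function('N')(z) = Mul(-4, z) (Function('N')(z) = Mul(z, -4) = Mul(-4, z))
Pow(Add(726285, Function('N')(Function('Y')(Function('r')(6)))), Rational(1, 2)) = Pow(Add(726285, Mul(-4, Mul(Pow(6, -1), Pow(Add(5, 6), -1)))), Rational(1, 2)) = Pow(Add(726285, Mul(-4, Mul(Rational(1, 6), Pow(11, -1)))), Rational(1, 2)) = Pow(Add(726285, Mul(-4, Mul(Rational(1, 6), Rational(1, 11)))), Rational(1, 2)) = Pow(Add(726285, Mul(-4, Rational(1, 66))), Rational(1, 2)) = Pow(Add(726285, Rational(-2, 33)), Rational(1, 2)) = Pow(Rational(23967403, 33), Rational(1, 2)) = Mul(Rational(23, 33), Pow(1495131, Rational(1, 2)))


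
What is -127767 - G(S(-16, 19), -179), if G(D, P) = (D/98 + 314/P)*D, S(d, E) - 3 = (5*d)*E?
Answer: -2699900569/17542 ≈ -1.5391e+5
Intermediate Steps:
S(d, E) = 3 + 5*E*d (S(d, E) = 3 + (5*d)*E = 3 + 5*E*d)
G(D, P) = D*(314/P + D/98) (G(D, P) = (D*(1/98) + 314/P)*D = (D/98 + 314/P)*D = (314/P + D/98)*D = D*(314/P + D/98))
-127767 - G(S(-16, 19), -179) = -127767 - (3 + 5*19*(-16))*(30772 + (3 + 5*19*(-16))*(-179))/(98*(-179)) = -127767 - (3 - 1520)*(-1)*(30772 + (3 - 1520)*(-179))/(98*179) = -127767 - (-1517)*(-1)*(30772 - 1517*(-179))/(98*179) = -127767 - (-1517)*(-1)*(30772 + 271543)/(98*179) = -127767 - (-1517)*(-1)*302315/(98*179) = -127767 - 1*458611855/17542 = -127767 - 458611855/17542 = -2699900569/17542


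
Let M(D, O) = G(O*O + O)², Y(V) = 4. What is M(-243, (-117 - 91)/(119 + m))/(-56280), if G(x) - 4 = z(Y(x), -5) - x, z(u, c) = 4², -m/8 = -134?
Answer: -14579969222126/2022148789097805 ≈ -0.0072101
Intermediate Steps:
m = 1072 (m = -8*(-134) = 1072)
z(u, c) = 16
G(x) = 20 - x (G(x) = 4 + (16 - x) = 20 - x)
M(D, O) = (20 - O - O²)² (M(D, O) = (20 - (O*O + O))² = (20 - (O² + O))² = (20 - (O + O²))² = (20 + (-O - O²))² = (20 - O - O²)²)
M(-243, (-117 - 91)/(119 + m))/(-56280) = (-20 + ((-117 - 91)/(119 + 1072))*(1 + (-117 - 91)/(119 + 1072)))²/(-56280) = (-20 + (-208/1191)*(1 - 208/1191))²*(-1/56280) = (-20 + (-208*1/1191)*(1 - 208*1/1191))²*(-1/56280) = (-20 - 208*(1 - 208/1191)/1191)²*(-1/56280) = (-20 - 208/1191*983/1191)²*(-1/56280) = (-20 - 204464/1418481)²*(-1/56280) = (-28574084/1418481)²*(-1/56280) = (816478276439056/2012088347361)*(-1/56280) = -14579969222126/2022148789097805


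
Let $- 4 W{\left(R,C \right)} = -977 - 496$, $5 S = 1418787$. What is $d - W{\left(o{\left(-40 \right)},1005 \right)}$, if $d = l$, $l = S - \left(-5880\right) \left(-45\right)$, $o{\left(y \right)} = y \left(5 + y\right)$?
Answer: $\frac{375783}{20} \approx 18789.0$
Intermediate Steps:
$S = \frac{1418787}{5}$ ($S = \frac{1}{5} \cdot 1418787 = \frac{1418787}{5} \approx 2.8376 \cdot 10^{5}$)
$W{\left(R,C \right)} = \frac{1473}{4}$ ($W{\left(R,C \right)} = - \frac{-977 - 496}{4} = \left(- \frac{1}{4}\right) \left(-1473\right) = \frac{1473}{4}$)
$l = \frac{95787}{5}$ ($l = \frac{1418787}{5} - \left(-5880\right) \left(-45\right) = \frac{1418787}{5} - 264600 = \frac{95787}{5} \approx 19157.0$)
$d = \frac{95787}{5} \approx 19157.0$
$d - W{\left(o{\left(-40 \right)},1005 \right)} = \frac{95787}{5} - \frac{1473}{4} = \frac{375783}{20}$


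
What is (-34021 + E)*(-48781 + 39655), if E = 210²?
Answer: -91980954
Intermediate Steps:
E = 44100
(-34021 + E)*(-48781 + 39655) = (-34021 + 44100)*(-48781 + 39655) = 10079*(-9126) = -91980954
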